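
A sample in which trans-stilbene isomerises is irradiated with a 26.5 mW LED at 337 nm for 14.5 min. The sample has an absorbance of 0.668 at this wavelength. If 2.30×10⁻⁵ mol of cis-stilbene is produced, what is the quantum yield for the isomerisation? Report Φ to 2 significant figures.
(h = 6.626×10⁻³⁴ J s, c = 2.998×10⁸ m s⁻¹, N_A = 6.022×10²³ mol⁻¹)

Photon energy at 337 nm: hc/λ = (6.626×10⁻³⁴)(2.998×10⁸)/(337×10⁻⁹) = 5.895×10⁻¹⁹ J.
Energy delivered: (26.5 mW)(870 s) = 23.06 J.
Photons incident: 23.06 / 5.895×10⁻¹⁹ = 3.912×10¹⁹, i.e. 3.912×10¹⁹/6.022×10²³ = 6.496×10⁻⁵ mol.
Fraction absorbed: 1 − 10^(−0.668) = 0.7852.
Photons absorbed: 0.7852 × 6.496×10⁻⁵ = 5.101×10⁻⁵ mol.
Φ = 2.30×10⁻⁵ mol / 5.101×10⁻⁵ mol photons = 0.45.

Φ = 0.45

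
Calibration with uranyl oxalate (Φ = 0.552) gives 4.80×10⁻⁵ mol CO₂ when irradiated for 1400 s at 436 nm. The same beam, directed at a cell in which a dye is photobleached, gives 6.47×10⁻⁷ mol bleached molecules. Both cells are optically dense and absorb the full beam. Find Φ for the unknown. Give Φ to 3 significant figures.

Φ = 0.00744

Photons absorbed by the actinometer: 4.80×10⁻⁵ / 0.552 = 8.696×10⁻⁵ mol.
Φ(unknown) = 6.47×10⁻⁷ / 8.696×10⁻⁵ = 0.00744.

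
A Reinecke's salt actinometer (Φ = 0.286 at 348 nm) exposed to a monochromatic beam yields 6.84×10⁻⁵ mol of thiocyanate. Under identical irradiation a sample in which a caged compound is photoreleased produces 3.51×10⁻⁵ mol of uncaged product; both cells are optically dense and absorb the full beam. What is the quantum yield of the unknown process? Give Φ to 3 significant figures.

Photons absorbed by the actinometer: 6.84×10⁻⁵ / 0.286 = 2.392×10⁻⁴ mol.
Φ(unknown) = 3.51×10⁻⁵ / 2.392×10⁻⁴ = 0.147.

Φ = 0.147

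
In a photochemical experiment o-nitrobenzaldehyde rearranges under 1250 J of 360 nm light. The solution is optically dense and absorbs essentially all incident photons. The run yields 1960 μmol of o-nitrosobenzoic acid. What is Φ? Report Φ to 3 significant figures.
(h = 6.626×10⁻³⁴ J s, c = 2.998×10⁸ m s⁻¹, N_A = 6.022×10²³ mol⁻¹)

Product: 1960 μmol = 0.00196 mol.
Photon energy at 360 nm: hc/λ = (6.626×10⁻³⁴)(2.998×10⁸)/(360×10⁻⁹) = 5.518×10⁻¹⁹ J.
Photons incident: 1250 / 5.518×10⁻¹⁹ = 2.265×10²¹, i.e. 2.265×10²¹/6.022×10²³ = 0.003761 mol.
Φ = 0.00196 mol / 0.003761 mol photons = 0.521.

Φ = 0.521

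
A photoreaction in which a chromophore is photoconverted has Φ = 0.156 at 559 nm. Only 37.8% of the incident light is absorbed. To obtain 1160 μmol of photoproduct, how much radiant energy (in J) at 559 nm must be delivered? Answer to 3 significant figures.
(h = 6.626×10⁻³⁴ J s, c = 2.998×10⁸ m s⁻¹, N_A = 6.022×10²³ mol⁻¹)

4210 J

Product: 1160 μmol = 0.00116 mol.
Photons that must be absorbed: 0.00116 / 0.156 = 0.007436 mol.
Incident photons needed: 0.007436 / 0.378 = 0.01967 mol.
Photon energy: hc/λ = 3.554×10⁻¹⁹ J; per mole, 2.140×10⁵ J mol⁻¹.
Energy required: 0.01967 × 2.140×10⁵ = 4210 J.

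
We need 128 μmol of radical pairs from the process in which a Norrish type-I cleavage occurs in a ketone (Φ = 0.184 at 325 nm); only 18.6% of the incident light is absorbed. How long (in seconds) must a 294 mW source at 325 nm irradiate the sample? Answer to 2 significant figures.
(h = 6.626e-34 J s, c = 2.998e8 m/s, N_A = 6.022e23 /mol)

t ≈ 4700 s

Product: 128 μmol = 1.28e-4 mol.
Photons that must be absorbed: 1.28e-4 / 0.184 = 6.957e-4 mol.
Incident photons needed: 6.957e-4 / 0.186 = 0.003740 mol.
Photon energy: hc/λ = 6.112e-19 J; per mole, 3.681e5 J mol⁻¹.
Energy required: 0.003740 × 3.681e5 = 1377 J.
Time: 1377 J / 0.294 W = 4700 s.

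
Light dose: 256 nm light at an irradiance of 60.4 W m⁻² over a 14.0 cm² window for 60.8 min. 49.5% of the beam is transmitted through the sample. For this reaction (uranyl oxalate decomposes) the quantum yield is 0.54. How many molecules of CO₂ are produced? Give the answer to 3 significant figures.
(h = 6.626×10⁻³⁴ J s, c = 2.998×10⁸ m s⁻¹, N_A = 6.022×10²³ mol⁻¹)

Photon energy at 256 nm: hc/λ = (6.626×10⁻³⁴)(2.998×10⁸)/(256×10⁻⁹) = 7.760×10⁻¹⁹ J.
Energy delivered: (60.4 W m⁻²)(14.0×10⁻⁴ m²)(3648 s) = 308.5 J.
Photons incident: 308.5 / 7.760×10⁻¹⁹ = 3.976×10²⁰, i.e. 3.976×10²⁰/6.022×10²³ = 6.602×10⁻⁴ mol.
Fraction absorbed: 1 − 49.5/100 = 0.5050.
Photons absorbed: 0.5050 × 6.602×10⁻⁴ = 3.334×10⁻⁴ mol.
Product: Φ × n_abs = 0.54 × 3.334×10⁻⁴ = 1.800×10⁻⁴ mol.
As a count: 1.800×10⁻⁴ × 6.022×10²³ = 1.08×10²⁰.

1.08×10²⁰ molecules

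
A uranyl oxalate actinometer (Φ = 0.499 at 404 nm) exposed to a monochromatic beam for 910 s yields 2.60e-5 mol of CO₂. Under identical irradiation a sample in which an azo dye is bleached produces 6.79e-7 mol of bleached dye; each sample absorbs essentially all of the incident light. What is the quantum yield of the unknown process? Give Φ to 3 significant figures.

Φ = 0.0130

Photons absorbed by the actinometer: 2.60e-5 / 0.499 = 5.210e-5 mol.
Φ(unknown) = 6.79e-7 / 5.210e-5 = 0.0130.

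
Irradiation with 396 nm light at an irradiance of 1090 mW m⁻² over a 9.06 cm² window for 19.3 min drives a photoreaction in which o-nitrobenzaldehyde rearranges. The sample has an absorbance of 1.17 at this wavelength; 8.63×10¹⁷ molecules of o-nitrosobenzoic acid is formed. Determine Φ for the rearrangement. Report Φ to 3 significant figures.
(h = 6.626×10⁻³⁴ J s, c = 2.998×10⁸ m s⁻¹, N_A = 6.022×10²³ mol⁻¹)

Product: 8.63×10¹⁷ / 6.022×10²³ = 1.433×10⁻⁶ mol.
Photon energy at 396 nm: hc/λ = (6.626×10⁻³⁴)(2.998×10⁸)/(396×10⁻⁹) = 5.016×10⁻¹⁹ J.
Energy delivered: (1090 mW m⁻²)(9.06×10⁻⁴ m²)(1158 s) = 1.144 J.
Photons incident: 1.144 / 5.016×10⁻¹⁹ = 2.281×10¹⁸, i.e. 2.281×10¹⁸/6.022×10²³ = 3.788×10⁻⁶ mol.
Fraction absorbed: 1 − 10^(−1.17) = 0.9324.
Photons absorbed: 0.9324 × 3.788×10⁻⁶ = 3.532×10⁻⁶ mol.
Φ = 1.433×10⁻⁶ mol / 3.532×10⁻⁶ mol photons = 0.406.

Φ = 0.406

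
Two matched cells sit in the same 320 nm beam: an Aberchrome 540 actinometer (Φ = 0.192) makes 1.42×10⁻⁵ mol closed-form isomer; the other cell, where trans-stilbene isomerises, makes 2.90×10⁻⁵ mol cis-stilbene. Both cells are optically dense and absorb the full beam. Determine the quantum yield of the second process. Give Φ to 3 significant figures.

Φ = 0.392

Photons absorbed by the actinometer: 1.42×10⁻⁵ / 0.192 = 7.396×10⁻⁵ mol.
Φ(unknown) = 2.90×10⁻⁵ / 7.396×10⁻⁵ = 0.392.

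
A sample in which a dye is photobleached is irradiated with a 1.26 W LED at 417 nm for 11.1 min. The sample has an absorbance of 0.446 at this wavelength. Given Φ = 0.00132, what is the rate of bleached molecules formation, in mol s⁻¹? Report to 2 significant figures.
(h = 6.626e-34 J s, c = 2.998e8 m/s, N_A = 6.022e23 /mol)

Photon energy at 417 nm: hc/λ = (6.626e-34)(2.998e8)/(417e-9) = 4.764e-19 J.
Energy delivered: (1.26 W)(666 s) = 839.2 J.
Photons incident: 839.2 / 4.764e-19 = 1.762e21, i.e. 1.762e21/6.022e23 = 0.002926 mol.
Fraction absorbed: 1 − 10^(−0.446) = 0.6419.
Photons absorbed: 0.6419 × 0.002926 = 0.001878 mol.
Product formed: 0.00132 × 0.001878 = 2.479e-6 mol.
Rate: 2.479e-6 / 666 s = 3.7e-9 mol s⁻¹.

3.7e-9 mol s⁻¹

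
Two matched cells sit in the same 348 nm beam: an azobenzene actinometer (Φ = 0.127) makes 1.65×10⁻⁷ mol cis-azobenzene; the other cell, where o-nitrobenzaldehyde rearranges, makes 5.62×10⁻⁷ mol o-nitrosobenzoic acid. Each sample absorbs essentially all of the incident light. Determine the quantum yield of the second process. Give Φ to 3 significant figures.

Photons absorbed by the actinometer: 1.65×10⁻⁷ / 0.127 = 1.299×10⁻⁶ mol.
Φ(unknown) = 5.62×10⁻⁷ / 1.299×10⁻⁶ = 0.433.

Φ = 0.433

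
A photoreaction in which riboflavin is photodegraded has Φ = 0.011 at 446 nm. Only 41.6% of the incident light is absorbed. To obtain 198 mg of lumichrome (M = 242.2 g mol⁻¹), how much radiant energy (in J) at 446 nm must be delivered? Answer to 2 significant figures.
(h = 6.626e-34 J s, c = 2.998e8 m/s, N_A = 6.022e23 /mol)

Product: 198 mg / 242.2 g mol⁻¹ = 8.175e-4 mol.
Photons that must be absorbed: 8.175e-4 / 0.011 = 0.07432 mol.
Incident photons needed: 0.07432 / 0.416 = 0.1787 mol.
Photon energy: hc/λ = 4.454e-19 J; per mole, 2.682e5 J mol⁻¹.
Energy required: 0.1787 × 2.682e5 = 4.8e4 J.

4.8e4 J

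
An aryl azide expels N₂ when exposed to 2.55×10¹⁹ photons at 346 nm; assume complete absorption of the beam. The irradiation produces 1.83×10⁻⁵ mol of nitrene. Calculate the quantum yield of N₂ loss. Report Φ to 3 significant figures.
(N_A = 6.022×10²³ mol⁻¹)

Φ = 0.432

Moles of photons: 2.55×10¹⁹ / 6.022×10²³ = 4.234×10⁻⁵ mol.
Φ = 1.83×10⁻⁵ mol / 4.234×10⁻⁵ mol photons = 0.432.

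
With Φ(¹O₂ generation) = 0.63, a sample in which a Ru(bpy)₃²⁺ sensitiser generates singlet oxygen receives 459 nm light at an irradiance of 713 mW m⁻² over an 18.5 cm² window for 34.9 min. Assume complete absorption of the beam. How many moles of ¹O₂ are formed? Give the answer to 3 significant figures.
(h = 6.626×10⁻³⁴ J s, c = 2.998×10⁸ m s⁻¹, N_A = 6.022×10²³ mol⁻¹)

Photon energy at 459 nm: hc/λ = (6.626×10⁻³⁴)(2.998×10⁸)/(459×10⁻⁹) = 4.328×10⁻¹⁹ J.
Energy delivered: (713 mW m⁻²)(18.5×10⁻⁴ m²)(2094 s) = 2.762 J.
Photons incident: 2.762 / 4.328×10⁻¹⁹ = 6.382×10¹⁸, i.e. 6.382×10¹⁸/6.022×10²³ = 1.060×10⁻⁵ mol.
Product: Φ × n_abs = 0.63 × 1.060×10⁻⁵ = 6.678×10⁻⁶ mol.

6.68×10⁻⁶ mol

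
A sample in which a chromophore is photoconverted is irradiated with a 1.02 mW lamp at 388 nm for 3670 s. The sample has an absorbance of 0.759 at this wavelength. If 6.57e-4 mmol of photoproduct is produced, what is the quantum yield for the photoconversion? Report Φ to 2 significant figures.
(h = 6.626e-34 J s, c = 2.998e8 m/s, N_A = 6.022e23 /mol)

Product: 6.57e-4 mmol = 6.57e-7 mol.
Photon energy at 388 nm: hc/λ = (6.626e-34)(2.998e8)/(388e-9) = 5.120e-19 J.
Energy delivered: (1.02 mW)(3670 s) = 3.743 J.
Photons incident: 3.743 / 5.120e-19 = 7.311e18, i.e. 7.311e18/6.022e23 = 1.214e-5 mol.
Fraction absorbed: 1 − 10^(−0.759) = 0.8258.
Photons absorbed: 0.8258 × 1.214e-5 = 1.003e-5 mol.
Φ = 6.57e-7 mol / 1.003e-5 mol photons = 0.066.

Φ = 0.066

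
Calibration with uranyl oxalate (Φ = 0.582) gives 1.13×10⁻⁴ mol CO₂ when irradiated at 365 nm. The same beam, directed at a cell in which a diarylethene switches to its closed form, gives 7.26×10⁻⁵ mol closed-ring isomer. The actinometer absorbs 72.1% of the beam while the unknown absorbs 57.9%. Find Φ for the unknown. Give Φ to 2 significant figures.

Φ = 0.47

Photons absorbed by the actinometer: 1.13×10⁻⁴ / 0.582 = 1.942×10⁻⁴ mol.
Incident flux: 1.942×10⁻⁴ / 0.721 = 2.693×10⁻⁴ einstein.
Absorbed by unknown: 0.579 × 2.693×10⁻⁴ = 1.559×10⁻⁴ mol.
Φ(unknown) = 7.26×10⁻⁵ / 1.559×10⁻⁴ = 0.47.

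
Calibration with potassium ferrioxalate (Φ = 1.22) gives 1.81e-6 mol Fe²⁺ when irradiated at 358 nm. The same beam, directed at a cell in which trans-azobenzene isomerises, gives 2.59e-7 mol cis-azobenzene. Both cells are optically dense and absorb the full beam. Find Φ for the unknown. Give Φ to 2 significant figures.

Φ = 0.17

Photons absorbed by the actinometer: 1.81e-6 / 1.22 = 1.484e-6 mol.
Φ(unknown) = 2.59e-7 / 1.484e-6 = 0.17.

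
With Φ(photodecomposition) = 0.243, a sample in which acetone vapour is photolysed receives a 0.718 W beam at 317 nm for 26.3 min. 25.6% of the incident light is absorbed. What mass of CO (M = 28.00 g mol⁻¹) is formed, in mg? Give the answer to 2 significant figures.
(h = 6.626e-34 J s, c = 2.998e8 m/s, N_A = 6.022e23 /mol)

Photon energy at 317 nm: hc/λ = (6.626e-34)(2.998e8)/(317e-9) = 6.266e-19 J.
Energy delivered: (0.718 W)(1578 s) = 1133 J.
Photons incident: 1133 / 6.266e-19 = 1.808e21, i.e. 1.808e21/6.022e23 = 0.003002 mol.
Photons absorbed: 0.256 × 0.003002 = 7.685e-4 mol.
Product: Φ × n_abs = 0.243 × 7.685e-4 = 1.867e-4 mol.
Mass: 1.867e-4 × 28.00 = 0.005228 g = 5.2 mg.

5.2 mg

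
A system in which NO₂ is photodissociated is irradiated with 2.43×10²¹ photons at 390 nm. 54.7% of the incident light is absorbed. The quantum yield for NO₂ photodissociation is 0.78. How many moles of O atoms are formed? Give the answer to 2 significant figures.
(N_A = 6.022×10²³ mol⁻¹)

0.0017 mol

Moles of photons: 2.43×10²¹ / 6.022×10²³ = 0.004035 mol.
Photons absorbed: 0.547 × 0.004035 = 0.002207 mol.
Product: Φ × n_abs = 0.78 × 0.002207 = 0.001721 mol.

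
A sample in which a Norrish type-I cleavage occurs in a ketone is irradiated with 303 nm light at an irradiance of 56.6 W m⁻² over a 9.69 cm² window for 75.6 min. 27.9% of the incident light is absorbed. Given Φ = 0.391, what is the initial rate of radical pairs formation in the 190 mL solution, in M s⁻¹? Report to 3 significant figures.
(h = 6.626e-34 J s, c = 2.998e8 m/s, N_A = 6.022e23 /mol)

Photon energy at 303 nm: hc/λ = (6.626e-34)(2.998e8)/(303e-9) = 6.556e-19 J.
Energy delivered: (56.6 W m⁻²)(9.69e-4 m²)(4536 s) = 248.8 J.
Photons incident: 248.8 / 6.556e-19 = 3.795e20, i.e. 3.795e20/6.022e23 = 6.302e-4 mol.
Photons absorbed: 0.279 × 6.302e-4 = 1.758e-4 mol.
Product formed: 0.391 × 1.758e-4 = 6.874e-5 mol.
Rate: 6.874e-5 mol / (4536 s × 0.19 L) = 7.98e-8 M s⁻¹.

7.98e-8 M s⁻¹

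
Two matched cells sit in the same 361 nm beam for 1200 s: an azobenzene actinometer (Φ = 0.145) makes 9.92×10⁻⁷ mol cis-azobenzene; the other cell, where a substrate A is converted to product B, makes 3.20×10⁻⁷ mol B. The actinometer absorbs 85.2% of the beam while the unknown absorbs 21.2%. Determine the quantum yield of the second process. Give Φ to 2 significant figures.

Φ = 0.19

Photons absorbed by the actinometer: 9.92×10⁻⁷ / 0.145 = 6.841×10⁻⁶ mol.
Incident flux: 6.841×10⁻⁶ / 0.852 = 8.029×10⁻⁶ einstein.
Absorbed by unknown: 0.212 × 8.029×10⁻⁶ = 1.702×10⁻⁶ mol.
Φ(unknown) = 3.20×10⁻⁷ / 1.702×10⁻⁶ = 0.19.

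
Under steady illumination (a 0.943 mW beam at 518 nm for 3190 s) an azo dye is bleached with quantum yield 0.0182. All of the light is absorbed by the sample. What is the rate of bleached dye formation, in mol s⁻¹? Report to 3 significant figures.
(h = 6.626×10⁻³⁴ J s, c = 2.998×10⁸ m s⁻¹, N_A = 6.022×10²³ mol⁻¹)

7.43×10⁻¹¹ mol s⁻¹

Photon energy at 518 nm: hc/λ = (6.626×10⁻³⁴)(2.998×10⁸)/(518×10⁻⁹) = 3.835×10⁻¹⁹ J.
Energy delivered: (0.943 mW)(3190 s) = 3.008 J.
Photons incident: 3.008 / 3.835×10⁻¹⁹ = 7.844×10¹⁸, i.e. 7.844×10¹⁸/6.022×10²³ = 1.303×10⁻⁵ mol.
Product formed: 0.0182 × 1.303×10⁻⁵ = 2.371×10⁻⁷ mol.
Rate: 2.371×10⁻⁷ / 3190 s = 7.43×10⁻¹¹ mol s⁻¹.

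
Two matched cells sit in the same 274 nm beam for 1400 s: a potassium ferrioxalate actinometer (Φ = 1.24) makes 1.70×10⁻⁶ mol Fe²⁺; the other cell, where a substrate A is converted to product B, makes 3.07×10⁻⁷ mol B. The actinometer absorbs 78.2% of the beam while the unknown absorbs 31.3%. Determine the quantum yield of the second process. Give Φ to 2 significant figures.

Photons absorbed by the actinometer: 1.70×10⁻⁶ / 1.24 = 1.371×10⁻⁶ mol.
Incident flux: 1.371×10⁻⁶ / 0.782 = 1.753×10⁻⁶ einstein.
Absorbed by unknown: 0.313 × 1.753×10⁻⁶ = 5.487×10⁻⁷ mol.
Φ(unknown) = 3.07×10⁻⁷ / 5.487×10⁻⁷ = 0.56.

Φ = 0.56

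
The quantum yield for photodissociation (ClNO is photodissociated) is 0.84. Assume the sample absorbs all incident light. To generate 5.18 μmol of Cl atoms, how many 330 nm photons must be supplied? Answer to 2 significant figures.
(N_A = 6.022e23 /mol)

Product: 5.18 μmol = 5.18e-6 mol.
Photons that must be absorbed: 5.18e-6 / 0.84 = 6.167e-6 mol.
Photon count: 6.167e-6 × 6.022e23 = 3.7e18.

3.7e18 photons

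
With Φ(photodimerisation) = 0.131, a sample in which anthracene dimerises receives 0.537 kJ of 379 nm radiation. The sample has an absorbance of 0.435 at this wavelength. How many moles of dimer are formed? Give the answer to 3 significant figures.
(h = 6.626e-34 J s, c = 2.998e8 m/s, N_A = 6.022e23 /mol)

Photon energy at 379 nm: hc/λ = (6.626e-34)(2.998e8)/(379e-9) = 5.241e-19 J.
Incident energy: 0.537 kJ = 537 J.
Photons incident: 537 / 5.241e-19 = 1.025e21, i.e. 1.025e21/6.022e23 = 0.001702 mol.
Fraction absorbed: 1 − 10^(−0.435) = 0.6327.
Photons absorbed: 0.6327 × 0.001702 = 0.001077 mol.
Product: Φ × n_abs = 0.131 × 0.001077 = 1.411e-4 mol.

1.41e-4 mol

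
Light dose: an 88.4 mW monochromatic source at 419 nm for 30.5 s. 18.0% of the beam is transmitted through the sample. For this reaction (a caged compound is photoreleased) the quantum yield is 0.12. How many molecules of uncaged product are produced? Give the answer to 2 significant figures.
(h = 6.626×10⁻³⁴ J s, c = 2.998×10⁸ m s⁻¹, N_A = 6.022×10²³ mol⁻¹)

Photon energy at 419 nm: hc/λ = (6.626×10⁻³⁴)(2.998×10⁸)/(419×10⁻⁹) = 4.741×10⁻¹⁹ J.
Energy delivered: (88.4 mW)(30.5 s) = 2.696 J.
Photons incident: 2.696 / 4.741×10⁻¹⁹ = 5.687×10¹⁸, i.e. 5.687×10¹⁸/6.022×10²³ = 9.444×10⁻⁶ mol.
Fraction absorbed: 1 − 18.0/100 = 0.8200.
Photons absorbed: 0.8200 × 9.444×10⁻⁶ = 7.744×10⁻⁶ mol.
Product: Φ × n_abs = 0.12 × 7.744×10⁻⁶ = 9.293×10⁻⁷ mol.
As a count: 9.293×10⁻⁷ × 6.022×10²³ = 5.6×10¹⁷.

5.6×10¹⁷ molecules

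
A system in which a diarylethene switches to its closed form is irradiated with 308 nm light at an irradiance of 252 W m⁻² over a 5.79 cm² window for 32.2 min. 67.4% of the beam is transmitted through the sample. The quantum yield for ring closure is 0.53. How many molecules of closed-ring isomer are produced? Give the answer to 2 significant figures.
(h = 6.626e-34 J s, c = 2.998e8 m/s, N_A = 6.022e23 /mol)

7.6e19 molecules

Photon energy at 308 nm: hc/λ = (6.626e-34)(2.998e8)/(308e-9) = 6.450e-19 J.
Energy delivered: (252 W m⁻²)(5.79e-4 m²)(1932 s) = 281.9 J.
Photons incident: 281.9 / 6.450e-19 = 4.371e20, i.e. 4.371e20/6.022e23 = 7.258e-4 mol.
Fraction absorbed: 1 − 67.4/100 = 0.3260.
Photons absorbed: 0.3260 × 7.258e-4 = 2.366e-4 mol.
Product: Φ × n_abs = 0.53 × 2.366e-4 = 1.254e-4 mol.
As a count: 1.254e-4 × 6.022e23 = 7.6e19.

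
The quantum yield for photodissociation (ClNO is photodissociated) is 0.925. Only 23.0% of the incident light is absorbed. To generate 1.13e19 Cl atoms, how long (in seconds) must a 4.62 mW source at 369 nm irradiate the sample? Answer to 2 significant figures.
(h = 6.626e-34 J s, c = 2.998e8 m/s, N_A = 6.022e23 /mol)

t ≈ 6200 s

Product: 1.13e19 / 6.022e23 = 1.876e-5 mol.
Photons that must be absorbed: 1.876e-5 / 0.925 = 2.028e-5 mol.
Incident photons needed: 2.028e-5 / 0.230 = 8.817e-5 mol.
Photon energy: hc/λ = 5.383e-19 J; per mole, 3.242e5 J mol⁻¹.
Energy required: 8.817e-5 × 3.242e5 = 28.58 J.
Time: 28.58 J / 0.00462 W = 6200 s.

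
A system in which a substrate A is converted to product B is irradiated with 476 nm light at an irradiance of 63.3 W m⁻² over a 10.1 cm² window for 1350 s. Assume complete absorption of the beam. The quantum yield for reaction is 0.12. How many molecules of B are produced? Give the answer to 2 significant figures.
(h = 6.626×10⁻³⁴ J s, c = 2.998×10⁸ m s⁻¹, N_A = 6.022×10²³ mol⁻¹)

2.5×10¹⁹ molecules

Photon energy at 476 nm: hc/λ = (6.626×10⁻³⁴)(2.998×10⁸)/(476×10⁻⁹) = 4.173×10⁻¹⁹ J.
Energy delivered: (63.3 W m⁻²)(10.1×10⁻⁴ m²)(1350 s) = 86.31 J.
Photons incident: 86.31 / 4.173×10⁻¹⁹ = 2.068×10²⁰, i.e. 2.068×10²⁰/6.022×10²³ = 3.434×10⁻⁴ mol.
Product: Φ × n_abs = 0.12 × 3.434×10⁻⁴ = 4.121×10⁻⁵ mol.
As a count: 4.121×10⁻⁵ × 6.022×10²³ = 2.5×10¹⁹.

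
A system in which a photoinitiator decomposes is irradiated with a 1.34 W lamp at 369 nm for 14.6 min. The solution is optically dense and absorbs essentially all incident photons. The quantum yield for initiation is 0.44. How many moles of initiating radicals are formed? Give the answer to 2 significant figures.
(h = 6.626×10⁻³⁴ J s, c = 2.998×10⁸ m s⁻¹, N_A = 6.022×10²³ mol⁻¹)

Photon energy at 369 nm: hc/λ = (6.626×10⁻³⁴)(2.998×10⁸)/(369×10⁻⁹) = 5.383×10⁻¹⁹ J.
Energy delivered: (1.34 W)(876 s) = 1174 J.
Photons incident: 1174 / 5.383×10⁻¹⁹ = 2.181×10²¹, i.e. 2.181×10²¹/6.022×10²³ = 0.003622 mol.
Product: Φ × n_abs = 0.44 × 0.003622 = 0.001594 mol.

0.0016 mol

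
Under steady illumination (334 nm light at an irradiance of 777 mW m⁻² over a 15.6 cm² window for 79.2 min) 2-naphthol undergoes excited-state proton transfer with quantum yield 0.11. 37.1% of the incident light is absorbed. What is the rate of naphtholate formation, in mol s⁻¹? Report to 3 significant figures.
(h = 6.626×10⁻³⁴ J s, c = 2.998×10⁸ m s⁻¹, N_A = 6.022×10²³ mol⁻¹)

Photon energy at 334 nm: hc/λ = (6.626×10⁻³⁴)(2.998×10⁸)/(334×10⁻⁹) = 5.948×10⁻¹⁹ J.
Energy delivered: (777 mW m⁻²)(15.6×10⁻⁴ m²)(4752 s) = 5.760 J.
Photons incident: 5.760 / 5.948×10⁻¹⁹ = 9.684×10¹⁸, i.e. 9.684×10¹⁸/6.022×10²³ = 1.608×10⁻⁵ mol.
Photons absorbed: 0.371 × 1.608×10⁻⁵ = 5.966×10⁻⁶ mol.
Product formed: 0.11 × 5.966×10⁻⁶ = 6.563×10⁻⁷ mol.
Rate: 6.563×10⁻⁷ / 4752 s = 1.38×10⁻¹⁰ mol s⁻¹.

1.38×10⁻¹⁰ mol s⁻¹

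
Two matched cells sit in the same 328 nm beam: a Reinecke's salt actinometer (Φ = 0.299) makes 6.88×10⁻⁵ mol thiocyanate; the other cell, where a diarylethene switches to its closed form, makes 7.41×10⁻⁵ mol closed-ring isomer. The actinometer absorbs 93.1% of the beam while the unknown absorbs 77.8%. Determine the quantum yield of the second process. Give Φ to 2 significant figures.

Photons absorbed by the actinometer: 6.88×10⁻⁵ / 0.299 = 2.301×10⁻⁴ mol.
Incident flux: 2.301×10⁻⁴ / 0.931 = 2.472×10⁻⁴ einstein.
Absorbed by unknown: 0.778 × 2.472×10⁻⁴ = 1.923×10⁻⁴ mol.
Φ(unknown) = 7.41×10⁻⁵ / 1.923×10⁻⁴ = 0.39.

Φ = 0.39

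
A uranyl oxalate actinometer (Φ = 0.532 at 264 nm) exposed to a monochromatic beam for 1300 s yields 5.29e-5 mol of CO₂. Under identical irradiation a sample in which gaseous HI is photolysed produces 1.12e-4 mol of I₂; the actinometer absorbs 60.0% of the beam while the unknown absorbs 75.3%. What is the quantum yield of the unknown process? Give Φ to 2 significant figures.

Φ = 0.90

Photons absorbed by the actinometer: 5.29e-5 / 0.532 = 9.944e-5 mol.
Incident flux: 9.944e-5 / 0.600 = 1.657e-4 einstein.
Absorbed by unknown: 0.753 × 1.657e-4 = 1.248e-4 mol.
Φ(unknown) = 1.12e-4 / 1.248e-4 = 0.90.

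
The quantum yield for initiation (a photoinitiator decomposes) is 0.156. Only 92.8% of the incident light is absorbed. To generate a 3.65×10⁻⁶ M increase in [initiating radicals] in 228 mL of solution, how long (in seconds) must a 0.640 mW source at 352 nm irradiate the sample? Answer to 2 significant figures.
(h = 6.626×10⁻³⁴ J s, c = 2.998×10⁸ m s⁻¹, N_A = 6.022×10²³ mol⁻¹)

t ≈ 3100 s

Product: (3.65×10⁻⁶ M)(0.228 L) = 8.322×10⁻⁷ mol.
Photons that must be absorbed: 8.322×10⁻⁷ / 0.156 = 5.335×10⁻⁶ mol.
Incident photons needed: 5.335×10⁻⁶ / 0.928 = 5.749×10⁻⁶ mol.
Photon energy: hc/λ = 5.643×10⁻¹⁹ J; per mole, 3.398×10⁵ J mol⁻¹.
Energy required: 5.749×10⁻⁶ × 3.398×10⁵ = 1.954 J.
Time: 1.954 J / 0.00064 W = 3100 s.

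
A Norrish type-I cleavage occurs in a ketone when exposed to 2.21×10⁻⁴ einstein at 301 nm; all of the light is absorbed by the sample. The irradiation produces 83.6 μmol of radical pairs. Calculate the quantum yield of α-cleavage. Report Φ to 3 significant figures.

Φ = 0.378

Product: 83.6 μmol = 8.36×10⁻⁵ mol.
Φ = 8.36×10⁻⁵ mol / 2.21×10⁻⁴ mol photons = 0.378.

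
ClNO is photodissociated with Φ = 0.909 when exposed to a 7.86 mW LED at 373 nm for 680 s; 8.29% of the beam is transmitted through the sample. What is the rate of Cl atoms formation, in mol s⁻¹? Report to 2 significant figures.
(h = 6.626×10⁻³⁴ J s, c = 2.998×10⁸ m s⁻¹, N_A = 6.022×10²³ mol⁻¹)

2.0×10⁻⁸ mol s⁻¹

Photon energy at 373 nm: hc/λ = (6.626×10⁻³⁴)(2.998×10⁸)/(373×10⁻⁹) = 5.326×10⁻¹⁹ J.
Energy delivered: (7.86 mW)(680 s) = 5.345 J.
Photons incident: 5.345 / 5.326×10⁻¹⁹ = 1.004×10¹⁹, i.e. 1.004×10¹⁹/6.022×10²³ = 1.667×10⁻⁵ mol.
Fraction absorbed: 1 − 8.29/100 = 0.9171.
Photons absorbed: 0.9171 × 1.667×10⁻⁵ = 1.529×10⁻⁵ mol.
Product formed: 0.909 × 1.529×10⁻⁵ = 1.390×10⁻⁵ mol.
Rate: 1.390×10⁻⁵ / 680 s = 2.0×10⁻⁸ mol s⁻¹.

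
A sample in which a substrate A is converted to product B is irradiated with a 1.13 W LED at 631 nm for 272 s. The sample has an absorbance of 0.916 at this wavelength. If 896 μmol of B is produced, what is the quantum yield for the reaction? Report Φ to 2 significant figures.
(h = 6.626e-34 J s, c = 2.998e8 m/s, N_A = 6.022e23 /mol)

Product: 896 μmol = 8.96e-4 mol.
Photon energy at 631 nm: hc/λ = (6.626e-34)(2.998e8)/(631e-9) = 3.148e-19 J.
Energy delivered: (1.13 W)(272 s) = 307.4 J.
Photons incident: 307.4 / 3.148e-19 = 9.765e20, i.e. 9.765e20/6.022e23 = 0.001622 mol.
Fraction absorbed: 1 − 10^(−0.916) = 0.8787.
Photons absorbed: 0.8787 × 0.001622 = 0.001425 mol.
Φ = 8.96e-4 mol / 0.001425 mol photons = 0.63.

Φ = 0.63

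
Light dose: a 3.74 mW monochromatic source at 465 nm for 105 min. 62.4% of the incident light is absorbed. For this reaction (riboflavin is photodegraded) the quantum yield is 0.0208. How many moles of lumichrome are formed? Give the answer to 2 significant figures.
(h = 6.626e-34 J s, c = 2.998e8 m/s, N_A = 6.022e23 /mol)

1.2e-6 mol

Photon energy at 465 nm: hc/λ = (6.626e-34)(2.998e8)/(465e-9) = 4.272e-19 J.
Energy delivered: (3.74 mW)(6300 s) = 23.56 J.
Photons incident: 23.56 / 4.272e-19 = 5.515e19, i.e. 5.515e19/6.022e23 = 9.158e-5 mol.
Photons absorbed: 0.624 × 9.158e-5 = 5.715e-5 mol.
Product: Φ × n_abs = 0.0208 × 5.715e-5 = 1.189e-6 mol.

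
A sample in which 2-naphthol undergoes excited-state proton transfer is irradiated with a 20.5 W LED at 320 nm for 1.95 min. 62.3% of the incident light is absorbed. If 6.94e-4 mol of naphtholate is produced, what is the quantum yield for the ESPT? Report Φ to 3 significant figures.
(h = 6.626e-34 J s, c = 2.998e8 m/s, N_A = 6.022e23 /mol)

Photon energy at 320 nm: hc/λ = (6.626e-34)(2.998e8)/(320e-9) = 6.208e-19 J.
Energy delivered: (20.5 W)(117 s) = 2399 J.
Photons incident: 2399 / 6.208e-19 = 3.864e21, i.e. 3.864e21/6.022e23 = 0.006416 mol.
Photons absorbed: 0.623 × 0.006416 = 0.003997 mol.
Φ = 6.94e-4 mol / 0.003997 mol photons = 0.174.

Φ = 0.174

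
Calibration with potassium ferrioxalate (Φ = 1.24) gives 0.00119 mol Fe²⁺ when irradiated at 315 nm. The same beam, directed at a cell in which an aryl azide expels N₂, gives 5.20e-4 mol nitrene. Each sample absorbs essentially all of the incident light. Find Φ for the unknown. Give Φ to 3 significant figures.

Photons absorbed by the actinometer: 0.00119 / 1.24 = 9.597e-4 mol.
Φ(unknown) = 5.20e-4 / 9.597e-4 = 0.542.

Φ = 0.542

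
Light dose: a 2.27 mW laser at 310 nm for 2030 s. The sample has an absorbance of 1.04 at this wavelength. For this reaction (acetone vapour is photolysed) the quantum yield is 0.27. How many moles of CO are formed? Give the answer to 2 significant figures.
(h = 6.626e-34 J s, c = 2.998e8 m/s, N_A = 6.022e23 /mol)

2.9e-6 mol

Photon energy at 310 nm: hc/λ = (6.626e-34)(2.998e8)/(310e-9) = 6.408e-19 J.
Energy delivered: (2.27 mW)(2030 s) = 4.608 J.
Photons incident: 4.608 / 6.408e-19 = 7.191e18, i.e. 7.191e18/6.022e23 = 1.194e-5 mol.
Fraction absorbed: 1 − 10^(−1.04) = 0.9088.
Photons absorbed: 0.9088 × 1.194e-5 = 1.085e-5 mol.
Product: Φ × n_abs = 0.27 × 1.085e-5 = 2.930e-6 mol.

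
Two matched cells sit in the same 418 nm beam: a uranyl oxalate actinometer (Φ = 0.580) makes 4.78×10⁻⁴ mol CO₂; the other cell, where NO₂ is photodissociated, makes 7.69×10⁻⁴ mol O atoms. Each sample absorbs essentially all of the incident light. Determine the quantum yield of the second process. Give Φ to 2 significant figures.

Photons absorbed by the actinometer: 4.78×10⁻⁴ / 0.580 = 8.241×10⁻⁴ mol.
Φ(unknown) = 7.69×10⁻⁴ / 8.241×10⁻⁴ = 0.93.

Φ = 0.93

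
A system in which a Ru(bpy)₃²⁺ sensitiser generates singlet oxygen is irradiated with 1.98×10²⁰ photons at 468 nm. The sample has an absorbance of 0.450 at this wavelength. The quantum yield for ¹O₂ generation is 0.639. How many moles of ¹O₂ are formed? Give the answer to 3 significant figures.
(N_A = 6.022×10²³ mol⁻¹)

1.36×10⁻⁴ mol

Moles of photons: 1.98×10²⁰ / 6.022×10²³ = 3.288×10⁻⁴ mol.
Fraction absorbed: 1 − 10^(−0.450) = 0.6452.
Photons absorbed: 0.6452 × 3.288×10⁻⁴ = 2.121×10⁻⁴ mol.
Product: Φ × n_abs = 0.639 × 2.121×10⁻⁴ = 1.355×10⁻⁴ mol.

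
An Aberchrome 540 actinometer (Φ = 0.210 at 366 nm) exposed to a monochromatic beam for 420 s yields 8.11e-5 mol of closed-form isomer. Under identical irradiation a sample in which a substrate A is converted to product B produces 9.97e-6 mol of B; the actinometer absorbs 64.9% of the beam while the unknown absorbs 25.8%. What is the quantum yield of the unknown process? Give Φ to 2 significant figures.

Photons absorbed by the actinometer: 8.11e-5 / 0.210 = 3.862e-4 mol.
Incident flux: 3.862e-4 / 0.649 = 5.951e-4 einstein.
Absorbed by unknown: 0.258 × 5.951e-4 = 1.535e-4 mol.
Φ(unknown) = 9.97e-6 / 1.535e-4 = 0.065.

Φ = 0.065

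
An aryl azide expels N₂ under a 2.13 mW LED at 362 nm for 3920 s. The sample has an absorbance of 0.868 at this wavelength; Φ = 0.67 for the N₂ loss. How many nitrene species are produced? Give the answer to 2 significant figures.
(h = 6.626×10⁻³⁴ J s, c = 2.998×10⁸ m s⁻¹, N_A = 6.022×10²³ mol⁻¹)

8.8×10¹⁸ species

Photon energy at 362 nm: hc/λ = (6.626×10⁻³⁴)(2.998×10⁸)/(362×10⁻⁹) = 5.487×10⁻¹⁹ J.
Energy delivered: (2.13 mW)(3920 s) = 8.350 J.
Photons incident: 8.350 / 5.487×10⁻¹⁹ = 1.522×10¹⁹, i.e. 1.522×10¹⁹/6.022×10²³ = 2.527×10⁻⁵ mol.
Fraction absorbed: 1 − 10^(−0.868) = 0.8645.
Photons absorbed: 0.8645 × 2.527×10⁻⁵ = 2.185×10⁻⁵ mol.
Product: Φ × n_abs = 0.67 × 2.185×10⁻⁵ = 1.464×10⁻⁵ mol.
As a count: 1.464×10⁻⁵ × 6.022×10²³ = 8.8×10¹⁸.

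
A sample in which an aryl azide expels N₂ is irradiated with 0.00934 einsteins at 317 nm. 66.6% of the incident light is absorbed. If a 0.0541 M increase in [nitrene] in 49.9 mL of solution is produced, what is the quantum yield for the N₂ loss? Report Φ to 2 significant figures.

Product: (0.0541 M)(0.0499 L) = 0.002700 mol.
Photons absorbed: 0.666 × 0.00934 = 0.006220 mol.
Φ = 0.002700 mol / 0.006220 mol photons = 0.43.

Φ = 0.43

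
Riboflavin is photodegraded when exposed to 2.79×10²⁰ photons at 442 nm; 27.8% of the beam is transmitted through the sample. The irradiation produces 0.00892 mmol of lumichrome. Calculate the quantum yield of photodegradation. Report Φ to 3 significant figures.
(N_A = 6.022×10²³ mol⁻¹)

Φ = 0.0267

Product: 0.00892 mmol = 8.92×10⁻⁶ mol.
Moles of photons: 2.79×10²⁰ / 6.022×10²³ = 4.633×10⁻⁴ mol.
Fraction absorbed: 1 − 27.8/100 = 0.7220.
Photons absorbed: 0.7220 × 4.633×10⁻⁴ = 3.345×10⁻⁴ mol.
Φ = 8.92×10⁻⁶ mol / 3.345×10⁻⁴ mol photons = 0.0267.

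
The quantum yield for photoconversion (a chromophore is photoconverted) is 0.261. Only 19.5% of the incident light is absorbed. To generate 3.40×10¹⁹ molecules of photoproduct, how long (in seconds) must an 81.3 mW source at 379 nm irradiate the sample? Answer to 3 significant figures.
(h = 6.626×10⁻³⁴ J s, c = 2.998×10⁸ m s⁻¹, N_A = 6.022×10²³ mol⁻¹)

Product: 3.40×10¹⁹ / 6.022×10²³ = 5.646×10⁻⁵ mol.
Photons that must be absorbed: 5.646×10⁻⁵ / 0.261 = 2.163×10⁻⁴ mol.
Incident photons needed: 2.163×10⁻⁴ / 0.195 = 0.001109 mol.
Photon energy: hc/λ = 5.241×10⁻¹⁹ J; per mole, 3.156×10⁵ J mol⁻¹.
Energy required: 0.001109 × 3.156×10⁵ = 350.0 J.
Time: 350.0 J / 0.0813 W = 4310 s.

t ≈ 4310 s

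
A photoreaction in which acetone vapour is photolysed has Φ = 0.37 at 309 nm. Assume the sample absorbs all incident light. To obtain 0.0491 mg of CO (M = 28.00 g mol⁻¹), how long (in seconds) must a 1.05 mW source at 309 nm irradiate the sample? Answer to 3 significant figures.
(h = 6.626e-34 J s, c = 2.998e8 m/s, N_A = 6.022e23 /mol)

Product: 0.0491 mg / 28.00 g mol⁻¹ = 1.754e-6 mol.
Photons that must be absorbed: 1.754e-6 / 0.37 = 4.741e-6 mol.
Photon energy: hc/λ = 6.429e-19 J; per mole, 3.872e5 J mol⁻¹.
Energy required: 4.741e-6 × 3.872e5 = 1.836 J.
Time: 1.836 J / 0.00105 W = 1750 s.

t ≈ 1750 s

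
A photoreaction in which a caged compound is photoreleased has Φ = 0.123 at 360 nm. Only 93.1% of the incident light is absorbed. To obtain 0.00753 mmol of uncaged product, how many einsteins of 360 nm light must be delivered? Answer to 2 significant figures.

Product: 0.00753 mmol = 7.53e-6 mol.
Photons that must be absorbed: 7.53e-6 / 0.123 = 6.122e-5 mol.
Incident photons needed: 6.122e-5 / 0.931 = 6.576e-5 mol.

6.6e-5 einstein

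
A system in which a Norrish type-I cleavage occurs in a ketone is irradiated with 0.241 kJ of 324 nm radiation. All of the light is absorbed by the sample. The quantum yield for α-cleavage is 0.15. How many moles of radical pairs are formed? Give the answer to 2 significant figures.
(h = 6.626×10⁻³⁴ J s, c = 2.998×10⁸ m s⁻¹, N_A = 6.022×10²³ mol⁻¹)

Photon energy at 324 nm: hc/λ = (6.626×10⁻³⁴)(2.998×10⁸)/(324×10⁻⁹) = 6.131×10⁻¹⁹ J.
Incident energy: 0.241 kJ = 241 J.
Photons incident: 241 / 6.131×10⁻¹⁹ = 3.931×10²⁰, i.e. 3.931×10²⁰/6.022×10²³ = 6.528×10⁻⁴ mol.
Product: Φ × n_abs = 0.15 × 6.528×10⁻⁴ = 9.792×10⁻⁵ mol.

9.8×10⁻⁵ mol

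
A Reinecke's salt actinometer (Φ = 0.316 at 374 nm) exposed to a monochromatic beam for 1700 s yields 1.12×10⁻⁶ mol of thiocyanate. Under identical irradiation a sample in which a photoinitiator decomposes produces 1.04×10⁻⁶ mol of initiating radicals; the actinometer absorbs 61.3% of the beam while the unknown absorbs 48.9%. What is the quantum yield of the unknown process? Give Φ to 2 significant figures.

Φ = 0.37

Photons absorbed by the actinometer: 1.12×10⁻⁶ / 0.316 = 3.544×10⁻⁶ mol.
Incident flux: 3.544×10⁻⁶ / 0.613 = 5.781×10⁻⁶ einstein.
Absorbed by unknown: 0.489 × 5.781×10⁻⁶ = 2.827×10⁻⁶ mol.
Φ(unknown) = 1.04×10⁻⁶ / 2.827×10⁻⁶ = 0.37.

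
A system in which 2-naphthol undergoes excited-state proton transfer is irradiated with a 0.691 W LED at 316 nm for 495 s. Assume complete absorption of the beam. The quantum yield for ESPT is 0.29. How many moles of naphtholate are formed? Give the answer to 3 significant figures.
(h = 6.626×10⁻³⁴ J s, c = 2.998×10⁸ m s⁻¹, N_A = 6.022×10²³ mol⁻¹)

Photon energy at 316 nm: hc/λ = (6.626×10⁻³⁴)(2.998×10⁸)/(316×10⁻⁹) = 6.286×10⁻¹⁹ J.
Energy delivered: (0.691 W)(495 s) = 342.0 J.
Photons incident: 342.0 / 6.286×10⁻¹⁹ = 5.441×10²⁰, i.e. 5.441×10²⁰/6.022×10²³ = 9.035×10⁻⁴ mol.
Product: Φ × n_abs = 0.29 × 9.035×10⁻⁴ = 2.620×10⁻⁴ mol.

2.62×10⁻⁴ mol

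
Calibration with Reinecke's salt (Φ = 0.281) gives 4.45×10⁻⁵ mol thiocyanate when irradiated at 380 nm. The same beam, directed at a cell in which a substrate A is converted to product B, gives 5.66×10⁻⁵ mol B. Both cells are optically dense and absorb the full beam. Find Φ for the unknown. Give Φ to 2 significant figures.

Photons absorbed by the actinometer: 4.45×10⁻⁵ / 0.281 = 1.584×10⁻⁴ mol.
Φ(unknown) = 5.66×10⁻⁵ / 1.584×10⁻⁴ = 0.36.

Φ = 0.36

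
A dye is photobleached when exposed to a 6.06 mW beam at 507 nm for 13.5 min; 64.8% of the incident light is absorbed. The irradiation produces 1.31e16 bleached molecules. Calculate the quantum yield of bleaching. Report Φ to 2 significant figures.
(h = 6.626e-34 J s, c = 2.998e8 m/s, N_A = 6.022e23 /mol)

Product: 1.31e16 / 6.022e23 = 2.175e-8 mol.
Photon energy at 507 nm: hc/λ = (6.626e-34)(2.998e8)/(507e-9) = 3.918e-19 J.
Energy delivered: (6.06 mW)(810 s) = 4.909 J.
Photons incident: 4.909 / 3.918e-19 = 1.253e19, i.e. 1.253e19/6.022e23 = 2.081e-5 mol.
Photons absorbed: 0.648 × 2.081e-5 = 1.348e-5 mol.
Φ = 2.175e-8 mol / 1.348e-5 mol photons = 0.0016.

Φ = 0.0016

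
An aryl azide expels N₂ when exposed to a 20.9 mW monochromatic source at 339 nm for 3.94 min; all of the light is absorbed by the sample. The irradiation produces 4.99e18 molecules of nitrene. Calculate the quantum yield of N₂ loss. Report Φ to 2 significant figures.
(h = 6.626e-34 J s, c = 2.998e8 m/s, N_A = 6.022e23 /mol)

Product: 4.99e18 / 6.022e23 = 8.286e-6 mol.
Photon energy at 339 nm: hc/λ = (6.626e-34)(2.998e8)/(339e-9) = 5.860e-19 J.
Energy delivered: (20.9 mW)(236.4 s) = 4.941 J.
Photons incident: 4.941 / 5.860e-19 = 8.432e18, i.e. 8.432e18/6.022e23 = 1.400e-5 mol.
Φ = 8.286e-6 mol / 1.400e-5 mol photons = 0.59.

Φ = 0.59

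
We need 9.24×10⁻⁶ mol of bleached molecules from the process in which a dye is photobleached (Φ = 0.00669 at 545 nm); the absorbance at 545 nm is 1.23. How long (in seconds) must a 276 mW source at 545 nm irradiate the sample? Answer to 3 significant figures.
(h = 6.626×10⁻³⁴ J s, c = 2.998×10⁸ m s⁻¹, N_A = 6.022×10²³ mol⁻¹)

Photons that must be absorbed: 9.24×10⁻⁶ / 0.00669 = 0.001381 mol.
Fraction absorbed: 1 − 10^(−1.23) = 0.9411.
Incident photons needed: 0.001381 / 0.9411 = 0.001467 mol.
Photon energy: hc/λ = 3.645×10⁻¹⁹ J; per mole, 2.195×10⁵ J mol⁻¹.
Energy required: 0.001467 × 2.195×10⁵ = 322.0 J.
Time: 322.0 J / 0.276 W = 1170 s.

t ≈ 1170 s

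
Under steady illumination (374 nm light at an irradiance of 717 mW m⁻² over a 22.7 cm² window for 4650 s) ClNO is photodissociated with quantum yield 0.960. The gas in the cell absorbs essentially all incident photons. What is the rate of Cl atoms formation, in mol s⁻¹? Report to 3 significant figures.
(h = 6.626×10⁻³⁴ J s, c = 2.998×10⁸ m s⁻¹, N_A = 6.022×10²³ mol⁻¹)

Photon energy at 374 nm: hc/λ = (6.626×10⁻³⁴)(2.998×10⁸)/(374×10⁻⁹) = 5.311×10⁻¹⁹ J.
Energy delivered: (717 mW m⁻²)(22.7×10⁻⁴ m²)(4650 s) = 7.568 J.
Photons incident: 7.568 / 5.311×10⁻¹⁹ = 1.425×10¹⁹, i.e. 1.425×10¹⁹/6.022×10²³ = 2.366×10⁻⁵ mol.
Product formed: 0.960 × 2.366×10⁻⁵ = 2.271×10⁻⁵ mol.
Rate: 2.271×10⁻⁵ / 4650 s = 4.88×10⁻⁹ mol s⁻¹.

4.88×10⁻⁹ mol s⁻¹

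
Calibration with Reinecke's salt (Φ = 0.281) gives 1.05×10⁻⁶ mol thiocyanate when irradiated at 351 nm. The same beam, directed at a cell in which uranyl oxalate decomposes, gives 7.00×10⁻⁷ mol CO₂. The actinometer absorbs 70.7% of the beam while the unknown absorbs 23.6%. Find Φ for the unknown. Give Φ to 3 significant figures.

Photons absorbed by the actinometer: 1.05×10⁻⁶ / 0.281 = 3.737×10⁻⁶ mol.
Incident flux: 3.737×10⁻⁶ / 0.707 = 5.286×10⁻⁶ einstein.
Absorbed by unknown: 0.236 × 5.286×10⁻⁶ = 1.247×10⁻⁶ mol.
Φ(unknown) = 7.00×10⁻⁷ / 1.247×10⁻⁶ = 0.561.

Φ = 0.561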